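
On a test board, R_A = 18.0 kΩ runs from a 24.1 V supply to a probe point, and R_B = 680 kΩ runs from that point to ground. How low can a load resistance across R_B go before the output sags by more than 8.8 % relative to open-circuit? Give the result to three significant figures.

Output resistance R_th = R_A‖R_B = (18.0 × 680)/698.0 = 17.54 kΩ.
The fractional drop is R_th/(R_th + R_L); requiring this ≤ 0.0880 gives R_L ≥ R_th(1/0.0880 − 1) = 17.54 × 10.36 = 182 kΩ.

R_L(min) ≈ 182 kΩ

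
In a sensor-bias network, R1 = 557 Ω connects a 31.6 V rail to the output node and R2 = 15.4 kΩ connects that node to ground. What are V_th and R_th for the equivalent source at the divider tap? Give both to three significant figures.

V_th is the open-circuit tap voltage: 31.6 × 15400/(557 + 15400) = 30.5 V.
With the supply zeroed, R1 and R2 appear in parallel from the tap: R_th = R1‖R2 = (557 × 15400)/15960 = 538 Ω.

V_th = 30.5 V, R_th = 538 Ω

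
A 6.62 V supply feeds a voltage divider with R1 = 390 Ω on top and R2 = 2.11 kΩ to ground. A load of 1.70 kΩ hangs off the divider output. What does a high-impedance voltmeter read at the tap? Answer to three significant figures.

The load sits in parallel with R2: R2‖R_L = (2110 × 1700) / (2110 + 1700) = 941.5 Ω.
V_out = 6.62 × 941.5 / (390 + 941.5) = 6.62 × 941.5/1331 = 4.68 V.

V_out ≈ 4.68 V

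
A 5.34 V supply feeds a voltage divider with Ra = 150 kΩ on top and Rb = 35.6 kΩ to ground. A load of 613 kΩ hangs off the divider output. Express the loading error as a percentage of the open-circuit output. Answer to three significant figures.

The divider's output (Thévenin) resistance is Ra‖Rb = 28.77 kΩ.
Fractional drop under load = R_th/(R_th + R_L) = 28.77 / (28.77 + 613) = 0.04483.
So the output falls by 4.48 %.

4.48 %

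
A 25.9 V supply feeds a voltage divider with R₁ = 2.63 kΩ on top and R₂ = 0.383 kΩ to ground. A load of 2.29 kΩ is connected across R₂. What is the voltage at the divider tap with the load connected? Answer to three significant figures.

The load sits in parallel with R₂: R₂‖R_L = (383 × 2290) / (383 + 2290) = 328.1 Ω.
V_out = 25.9 × 328.1 / (2630 + 328.1) = 25.9 × 328.1/2958 = 2.87 V.
(Unloaded it would have been 3.29 V.)

V_out ≈ 2.87 V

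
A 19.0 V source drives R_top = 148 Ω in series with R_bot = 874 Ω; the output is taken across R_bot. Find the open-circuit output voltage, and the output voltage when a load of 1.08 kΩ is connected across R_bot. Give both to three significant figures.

Open-circuit: V = 19.0 × 874/(148 + 874) = 16.2 V.
With the load, R_bot becomes R_bot‖R_L = 483.1 Ω, so V = 19.0 × 483.1/631.1 = 14.5 V.

Unloaded: 16.2 V; loaded: 14.5 V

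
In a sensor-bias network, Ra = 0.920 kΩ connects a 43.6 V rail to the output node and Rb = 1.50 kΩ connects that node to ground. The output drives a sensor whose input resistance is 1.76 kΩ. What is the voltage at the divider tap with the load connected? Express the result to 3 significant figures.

The load sits in parallel with Rb: Rb‖R_L = (1500 × 1760) / (1500 + 1760) = 809.8 Ω.
V_out = 43.6 × 809.8 / (920 + 809.8) = 43.6 × 809.8/1730 = 20.4 V.

V_out ≈ 20.4 V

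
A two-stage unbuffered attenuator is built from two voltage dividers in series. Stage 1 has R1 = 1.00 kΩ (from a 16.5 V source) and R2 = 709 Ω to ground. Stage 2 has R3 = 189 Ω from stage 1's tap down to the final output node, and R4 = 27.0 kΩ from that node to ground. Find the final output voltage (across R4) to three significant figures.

Stage 2 presents R3+R4 = 27190 Ω as a load on stage 1's tap.
Stage 1's lower leg becomes R2‖(R3+R4) = 691.0 Ω, so V_mid = 16.5 × 691.0/1691 = 6.742 V.
Stage 2 is itself unloaded: V_out = V_mid × R4/(R3+R4) = 6.742 × 27000/27190 = 6.70 V.

V_out ≈ 6.70 V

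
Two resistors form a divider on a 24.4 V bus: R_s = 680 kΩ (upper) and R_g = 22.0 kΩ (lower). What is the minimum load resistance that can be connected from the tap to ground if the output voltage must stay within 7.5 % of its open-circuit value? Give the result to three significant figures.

Output resistance R_th = R_s‖R_g = (680 × 22.0)/702.0 = 21.31 kΩ.
The fractional drop is R_th/(R_th + R_L); requiring this ≤ 0.0750 gives R_L ≥ R_th(1/0.0750 − 1) = 21.31 × 12.33 = 263 kΩ.

R_L(min) ≈ 263 kΩ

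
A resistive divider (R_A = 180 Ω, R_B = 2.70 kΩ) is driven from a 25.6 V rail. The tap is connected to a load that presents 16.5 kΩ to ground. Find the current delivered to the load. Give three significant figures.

I_L ≈ 1.44 mA

R_B‖R_L = 2320 Ω; V_out = 25.6 × 2320/2500 = 23.76 V.
I_L = V_out / R_L = 23.76 / 16.5 kΩ = 1.44 mA.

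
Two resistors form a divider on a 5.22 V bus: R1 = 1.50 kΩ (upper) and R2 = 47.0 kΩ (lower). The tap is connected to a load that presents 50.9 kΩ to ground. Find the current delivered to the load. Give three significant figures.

I_L ≈ 0.0966 mA

R2‖R_L = 24.44 kΩ; V_out = 5.22 × 24.44/25.94 = 4.918 V.
I_L = V_out / R_L = 4.918 / 50.9 kΩ = 0.0966 mA.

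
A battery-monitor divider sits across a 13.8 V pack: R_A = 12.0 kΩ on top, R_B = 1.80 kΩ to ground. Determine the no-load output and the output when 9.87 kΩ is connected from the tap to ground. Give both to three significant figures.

Unloaded: 1.80 V; loaded: 1.55 V

Open-circuit: V = 13.8 × 1.80/(12.0 + 1.80) = 1.80 V.
With the load, R_B becomes R_B‖R_L = 1.522 kΩ, so V = 13.8 × 1.522/13.52 = 1.55 V.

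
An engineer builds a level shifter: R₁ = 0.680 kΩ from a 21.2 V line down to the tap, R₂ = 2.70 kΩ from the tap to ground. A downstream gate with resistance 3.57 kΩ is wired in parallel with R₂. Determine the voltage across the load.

The load sits in parallel with R₂: R₂‖R_L = (2700 × 3570) / (2700 + 3570) = 1537 Ω.
V_out = 21.2 × 1537 / (680 + 1537) = 21.2 × 1537/2217 = 14.7 V.
(Unloaded it would have been 16.9 V.)

V_out ≈ 14.7 V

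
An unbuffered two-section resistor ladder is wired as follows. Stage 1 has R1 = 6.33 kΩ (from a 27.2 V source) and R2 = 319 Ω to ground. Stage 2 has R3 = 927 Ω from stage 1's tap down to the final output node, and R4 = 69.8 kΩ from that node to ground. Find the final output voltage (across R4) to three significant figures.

Stage 2 presents R3+R4 = 70730 Ω as a load on stage 1's tap.
Stage 1's lower leg becomes R2‖(R3+R4) = 317.6 Ω, so V_mid = 27.2 × 317.6/6648 = 1.299 V.
Stage 2 is itself unloaded: V_out = V_mid × R4/(R3+R4) = 1.299 × 69800/70730 = 1.28 V.

V_out ≈ 1.28 V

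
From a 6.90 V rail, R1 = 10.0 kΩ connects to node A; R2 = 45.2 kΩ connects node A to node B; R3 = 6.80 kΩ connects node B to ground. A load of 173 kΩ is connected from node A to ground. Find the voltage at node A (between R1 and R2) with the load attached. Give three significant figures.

V ≈ 5.52 V

Below node A the series string R2+R3 = 52.00 kΩ sits in parallel with the 173 kΩ load: 39.98 kΩ.
V_A = 6.90 × 39.98/(10.0 + 39.98) = 5.52 V.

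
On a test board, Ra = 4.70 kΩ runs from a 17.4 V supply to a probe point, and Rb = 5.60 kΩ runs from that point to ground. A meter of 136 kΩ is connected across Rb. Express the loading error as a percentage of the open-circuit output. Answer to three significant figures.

The divider's output (Thévenin) resistance is Ra‖Rb = 2.555 kΩ.
Fractional drop under load = R_th/(R_th + R_L) = 2.555 / (2.555 + 136) = 0.01844.
So the output falls by 1.84 %.

1.84 %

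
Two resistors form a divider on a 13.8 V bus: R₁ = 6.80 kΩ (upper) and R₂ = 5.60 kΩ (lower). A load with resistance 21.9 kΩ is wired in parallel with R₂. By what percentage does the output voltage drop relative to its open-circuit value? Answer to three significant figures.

12.3 %

Unloaded V = 13.8 × 5.60/12.40 = 6.2323 V.
Loaded: R₂‖R_L = 4.460 kΩ, giving V = 13.8 × 4.460/11.26 = 5.4658 V.
Drop = (6.2323 − 5.4658) / 6.2323 = 12.3 %.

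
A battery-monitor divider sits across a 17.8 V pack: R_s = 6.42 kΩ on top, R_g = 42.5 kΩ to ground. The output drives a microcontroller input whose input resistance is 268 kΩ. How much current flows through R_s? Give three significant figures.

R_g‖R_L = 36.68 kΩ, so the source sees R_s + R_g‖R_L = 43.10 kΩ.
I = 17.8 V / 43.10 kΩ = 0.413 mA.

I ≈ 0.413 mA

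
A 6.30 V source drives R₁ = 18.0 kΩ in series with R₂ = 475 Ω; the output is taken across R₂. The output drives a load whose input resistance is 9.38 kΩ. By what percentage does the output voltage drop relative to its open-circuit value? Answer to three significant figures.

The divider's output (Thévenin) resistance is R₁‖R₂ = 462.8 Ω.
Fractional drop under load = R_th/(R_th + R_L) = 462.8 / (462.8 + 9380) = 0.04702.
So the output falls by 4.70 %.

4.70 %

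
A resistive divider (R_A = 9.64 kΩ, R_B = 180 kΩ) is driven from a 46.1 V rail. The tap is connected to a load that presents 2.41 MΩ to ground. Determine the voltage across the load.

V_out ≈ 43.6 V

The load sits in parallel with R_B: R_B‖R_L = (180 × 2410) / (180 + 2410) = 167.5 kΩ.
V_out = 46.1 × 167.5 / (9.64 + 167.5) = 46.1 × 167.5/177.1 = 43.6 V.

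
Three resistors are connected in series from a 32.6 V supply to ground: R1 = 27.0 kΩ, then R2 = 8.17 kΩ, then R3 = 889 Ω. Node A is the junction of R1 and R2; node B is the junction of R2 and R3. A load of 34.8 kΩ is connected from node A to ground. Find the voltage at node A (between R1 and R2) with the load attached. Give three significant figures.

Below node A the series string R2+R3 = 9059 Ω sits in parallel with the 34800 Ω load: 7188 Ω.
V_A = 32.6 × 7188/(27000 + 7188) = 6.85 V.

V ≈ 6.85 V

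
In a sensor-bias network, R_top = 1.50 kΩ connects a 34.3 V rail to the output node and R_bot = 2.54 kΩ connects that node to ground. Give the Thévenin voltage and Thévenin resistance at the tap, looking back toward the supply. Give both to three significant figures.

V_th is the open-circuit tap voltage: 34.3 × 2.54/(1.50 + 2.54) = 21.6 V.
With the supply zeroed, R_top and R_bot appear in parallel from the tap: R_th = R_top‖R_bot = (1.50 × 2.54)/4.040 = 943 Ω.

V_th = 21.6 V, R_th = 943 Ω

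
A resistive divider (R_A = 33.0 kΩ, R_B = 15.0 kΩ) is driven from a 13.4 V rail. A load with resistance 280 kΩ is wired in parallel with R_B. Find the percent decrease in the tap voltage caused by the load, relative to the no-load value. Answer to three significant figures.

The divider's output (Thévenin) resistance is R_A‖R_B = 10.31 kΩ.
Fractional drop under load = R_th/(R_th + R_L) = 10.31 / (10.31 + 280) = 0.03552.
So the output falls by 3.55 %.

3.55 %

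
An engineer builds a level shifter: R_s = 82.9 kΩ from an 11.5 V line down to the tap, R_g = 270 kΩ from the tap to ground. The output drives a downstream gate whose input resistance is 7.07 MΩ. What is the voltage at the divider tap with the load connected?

The load sits in parallel with R_g: R_g‖R_L = (270 × 7070) / (270 + 7070) = 260.1 kΩ.
V_out = 11.5 × 260.1 / (82.9 + 260.1) = 11.5 × 260.1/343.0 = 8.72 V.

V_out ≈ 8.72 V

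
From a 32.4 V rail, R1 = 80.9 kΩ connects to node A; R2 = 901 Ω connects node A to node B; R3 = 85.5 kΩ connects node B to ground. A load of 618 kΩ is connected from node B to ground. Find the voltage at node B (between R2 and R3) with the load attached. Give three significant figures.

V ≈ 15.5 V

At node B, R3 is in parallel with the load: R3‖R_L = 75110 Ω.
Below node A the resistance is R2 + (R3‖R_L) = 76010 Ω, so V_A = 32.4 × 76010/156900 = 15.70 V.
Then V_B = V_A × (R3‖R_L)/(R2 + R3‖R_L) = 15.70 × 75110/76010 = 15.5 V.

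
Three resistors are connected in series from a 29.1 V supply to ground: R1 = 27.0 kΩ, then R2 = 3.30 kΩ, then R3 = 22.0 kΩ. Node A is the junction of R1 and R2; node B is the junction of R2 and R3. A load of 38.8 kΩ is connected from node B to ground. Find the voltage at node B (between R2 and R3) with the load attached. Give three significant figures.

V ≈ 9.21 V

At node B, R3 is in parallel with the load: R3‖R_L = 14.04 kΩ.
Below node A the resistance is R2 + (R3‖R_L) = 17.34 kΩ, so V_A = 29.1 × 17.34/44.34 = 11.38 V.
Then V_B = V_A × (R3‖R_L)/(R2 + R3‖R_L) = 11.38 × 14.04/17.34 = 9.21 V.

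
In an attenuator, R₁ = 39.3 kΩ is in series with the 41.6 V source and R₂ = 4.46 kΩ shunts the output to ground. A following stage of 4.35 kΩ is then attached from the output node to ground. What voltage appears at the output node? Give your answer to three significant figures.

V_out ≈ 2.21 V

The load sits in parallel with R₂: R₂‖R_L = (4.46 × 4.35) / (4.46 + 4.35) = 2.202 kΩ.
V_out = 41.6 × 2.202 / (39.3 + 2.202) = 41.6 × 2.202/41.50 = 2.21 V.
(Unloaded it would have been 4.24 V.)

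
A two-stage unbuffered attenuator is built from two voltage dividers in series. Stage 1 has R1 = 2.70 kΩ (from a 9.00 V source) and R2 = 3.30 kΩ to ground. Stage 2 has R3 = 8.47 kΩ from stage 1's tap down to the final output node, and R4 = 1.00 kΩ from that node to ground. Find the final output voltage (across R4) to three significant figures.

V_out ≈ 0.452 V

Stage 2 presents R3+R4 = 9.470 kΩ as a load on stage 1's tap.
Stage 1's lower leg becomes R2‖(R3+R4) = 2.447 kΩ, so V_mid = 9.00 × 2.447/5.147 = 4.279 V.
Stage 2 is itself unloaded: V_out = V_mid × R4/(R3+R4) = 4.279 × 1.00/9.470 = 0.452 V.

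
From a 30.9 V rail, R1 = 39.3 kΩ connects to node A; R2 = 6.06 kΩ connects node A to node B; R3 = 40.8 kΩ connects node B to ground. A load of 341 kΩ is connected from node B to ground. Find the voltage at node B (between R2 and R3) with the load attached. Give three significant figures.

V ≈ 13.8 V

At node B, R3 is in parallel with the load: R3‖R_L = 36.44 kΩ.
Below node A the resistance is R2 + (R3‖R_L) = 42.50 kΩ, so V_A = 30.9 × 42.50/81.80 = 16.05 V.
Then V_B = V_A × (R3‖R_L)/(R2 + R3‖R_L) = 16.05 × 36.44/42.50 = 13.8 V.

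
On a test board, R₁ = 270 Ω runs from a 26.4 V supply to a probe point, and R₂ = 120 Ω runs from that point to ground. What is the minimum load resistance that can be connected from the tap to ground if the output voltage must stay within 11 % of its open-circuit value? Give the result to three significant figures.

Output resistance R_th = R₁‖R₂ = (270 × 120)/390.0 = 83.08 Ω.
The fractional drop is R_th/(R_th + R_L); requiring this ≤ 0.110 gives R_L ≥ R_th(1/0.110 − 1) = 83.08 × 8.091 = 672 Ω.

R_L(min) ≈ 672 Ω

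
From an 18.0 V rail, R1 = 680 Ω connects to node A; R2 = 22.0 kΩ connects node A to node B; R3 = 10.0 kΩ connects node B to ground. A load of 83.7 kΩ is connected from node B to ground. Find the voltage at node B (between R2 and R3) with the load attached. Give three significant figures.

At node B, R3 is in parallel with the load: R3‖R_L = 8933 Ω.
Below node A the resistance is R2 + (R3‖R_L) = 30930 Ω, so V_A = 18.0 × 30930/31610 = 17.61 V.
Then V_B = V_A × (R3‖R_L)/(R2 + R3‖R_L) = 17.61 × 8933/30930 = 5.09 V.

V ≈ 5.09 V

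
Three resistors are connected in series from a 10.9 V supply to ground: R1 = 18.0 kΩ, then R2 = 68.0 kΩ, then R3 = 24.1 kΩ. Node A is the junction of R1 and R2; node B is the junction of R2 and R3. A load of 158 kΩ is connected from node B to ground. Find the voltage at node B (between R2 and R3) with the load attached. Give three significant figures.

V ≈ 2.13 V

At node B, R3 is in parallel with the load: R3‖R_L = 20.91 kΩ.
Below node A the resistance is R2 + (R3‖R_L) = 88.91 kΩ, so V_A = 10.9 × 88.91/106.9 = 9.065 V.
Then V_B = V_A × (R3‖R_L)/(R2 + R3‖R_L) = 9.065 × 20.91/88.91 = 2.13 V.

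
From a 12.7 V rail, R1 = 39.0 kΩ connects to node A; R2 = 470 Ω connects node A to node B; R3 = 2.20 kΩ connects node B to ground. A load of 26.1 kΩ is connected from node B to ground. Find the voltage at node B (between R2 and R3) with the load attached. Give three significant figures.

At node B, R3 is in parallel with the load: R3‖R_L = 2029 Ω.
Below node A the resistance is R2 + (R3‖R_L) = 2499 Ω, so V_A = 12.7 × 2499/41500 = 0.7648 V.
Then V_B = V_A × (R3‖R_L)/(R2 + R3‖R_L) = 0.7648 × 2029/2499 = 0.621 V.

V ≈ 0.621 V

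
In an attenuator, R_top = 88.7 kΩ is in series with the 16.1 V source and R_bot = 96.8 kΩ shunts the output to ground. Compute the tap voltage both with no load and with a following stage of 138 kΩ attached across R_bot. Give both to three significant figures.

Open-circuit: V = 16.1 × 96.8/(88.7 + 96.8) = 8.40 V.
With the load, R_bot becomes R_bot‖R_L = 56.89 kΩ, so V = 16.1 × 56.89/145.6 = 6.29 V.

Unloaded: 8.40 V; loaded: 6.29 V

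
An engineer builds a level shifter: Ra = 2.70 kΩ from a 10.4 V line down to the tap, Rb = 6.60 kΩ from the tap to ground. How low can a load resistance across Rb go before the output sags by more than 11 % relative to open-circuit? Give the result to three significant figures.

R_L(min) ≈ 15.5 kΩ

Output resistance R_th = Ra‖Rb = (2.70 × 6.60)/9.300 = 1.916 kΩ.
The fractional drop is R_th/(R_th + R_L); requiring this ≤ 0.110 gives R_L ≥ R_th(1/0.110 − 1) = 1.916 × 8.091 = 15.5 kΩ.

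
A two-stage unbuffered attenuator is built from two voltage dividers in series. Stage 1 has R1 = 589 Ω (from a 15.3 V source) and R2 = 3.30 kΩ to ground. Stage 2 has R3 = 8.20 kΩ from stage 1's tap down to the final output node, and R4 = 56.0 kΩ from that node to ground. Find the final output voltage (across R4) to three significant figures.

Stage 2 presents R3+R4 = 64200 Ω as a load on stage 1's tap.
Stage 1's lower leg becomes R2‖(R3+R4) = 3139 Ω, so V_mid = 15.3 × 3139/3728 = 12.88 V.
Stage 2 is itself unloaded: V_out = V_mid × R4/(R3+R4) = 12.88 × 56000/64200 = 11.2 V.

V_out ≈ 11.2 V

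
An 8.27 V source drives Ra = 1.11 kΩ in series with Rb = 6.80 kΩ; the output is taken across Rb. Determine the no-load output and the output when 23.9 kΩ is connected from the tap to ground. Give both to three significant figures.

Open-circuit: V = 8.27 × 6.80/(1.11 + 6.80) = 7.11 V.
With the load, Rb becomes Rb‖R_L = 5.294 kΩ, so V = 8.27 × 5.294/6.404 = 6.84 V.

Unloaded: 7.11 V; loaded: 6.84 V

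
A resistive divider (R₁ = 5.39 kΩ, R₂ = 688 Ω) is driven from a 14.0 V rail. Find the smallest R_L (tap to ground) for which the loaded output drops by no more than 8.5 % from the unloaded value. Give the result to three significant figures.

R_L(min) ≈ 6.57 kΩ

Output resistance R_th = R₁‖R₂ = (5390 × 688)/6078 = 610.1 Ω.
The fractional drop is R_th/(R_th + R_L); requiring this ≤ 0.0850 gives R_L ≥ R_th(1/0.0850 − 1) = 610.1 × 10.76 = 6.57 kΩ.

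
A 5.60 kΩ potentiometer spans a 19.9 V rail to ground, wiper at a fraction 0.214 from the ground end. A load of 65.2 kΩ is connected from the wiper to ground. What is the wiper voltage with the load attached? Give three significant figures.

V ≈ 4.20 V

The wiper splits the pot into (1−α)R = 4.402 kΩ above and αR = 1.198 kΩ below.
Lower section ‖ load = 1.177 kΩ.
V_wiper = 19.9 × 1.177/(4.402 + 1.177) = 4.20 V.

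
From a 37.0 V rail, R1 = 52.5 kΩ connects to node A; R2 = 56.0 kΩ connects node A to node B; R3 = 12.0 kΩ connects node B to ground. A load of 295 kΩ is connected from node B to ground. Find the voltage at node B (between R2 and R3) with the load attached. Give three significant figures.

V ≈ 3.55 V

At node B, R3 is in parallel with the load: R3‖R_L = 11.53 kΩ.
Below node A the resistance is R2 + (R3‖R_L) = 67.53 kΩ, so V_A = 37.0 × 67.53/120.0 = 20.82 V.
Then V_B = V_A × (R3‖R_L)/(R2 + R3‖R_L) = 20.82 × 11.53/67.53 = 3.55 V.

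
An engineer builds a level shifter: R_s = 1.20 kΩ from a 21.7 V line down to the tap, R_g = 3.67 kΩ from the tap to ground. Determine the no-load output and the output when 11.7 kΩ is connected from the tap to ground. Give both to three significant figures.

Unloaded: 16.4 V; loaded: 15.2 V

Open-circuit: V = 21.7 × 3.67/(1.20 + 3.67) = 16.4 V.
With the load, R_g becomes R_g‖R_L = 2.794 kΩ, so V = 21.7 × 2.794/3.994 = 15.2 V.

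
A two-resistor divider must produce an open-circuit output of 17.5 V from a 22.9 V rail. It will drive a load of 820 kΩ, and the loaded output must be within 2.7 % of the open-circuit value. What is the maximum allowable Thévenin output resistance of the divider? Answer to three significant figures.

Loading drop = R_th/(R_th + R_L) ≤ 0.0270, so R_th ≤ R_L · ε/(1−ε) = 820 kΩ × 0.0270/0.9730 = 22.8 kΩ.

R_th ≤ 22.8 kΩ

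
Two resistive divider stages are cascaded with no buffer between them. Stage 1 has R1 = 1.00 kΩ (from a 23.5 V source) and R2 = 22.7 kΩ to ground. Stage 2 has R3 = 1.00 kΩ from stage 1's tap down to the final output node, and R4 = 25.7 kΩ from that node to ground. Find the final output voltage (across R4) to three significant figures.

Stage 2 presents R3+R4 = 26.70 kΩ as a load on stage 1's tap.
Stage 1's lower leg becomes R2‖(R3+R4) = 12.27 kΩ, so V_mid = 23.5 × 12.27/13.27 = 21.73 V.
Stage 2 is itself unloaded: V_out = V_mid × R4/(R3+R4) = 21.73 × 25.7/26.70 = 20.9 V.

V_out ≈ 20.9 V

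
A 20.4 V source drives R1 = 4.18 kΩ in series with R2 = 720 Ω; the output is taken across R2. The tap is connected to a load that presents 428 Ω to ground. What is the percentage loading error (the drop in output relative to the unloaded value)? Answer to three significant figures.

The divider's output (Thévenin) resistance is R1‖R2 = 614.2 Ω.
Fractional drop under load = R_th/(R_th + R_L) = 614.2 / (614.2 + 428) = 0.5893.
So the output falls by 58.9 %.

58.9 %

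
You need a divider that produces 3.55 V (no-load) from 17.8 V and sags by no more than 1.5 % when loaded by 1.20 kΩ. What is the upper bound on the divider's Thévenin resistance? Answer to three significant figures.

Loading drop = R_th/(R_th + R_L) ≤ 0.0150, so R_th ≤ R_L · ε/(1−ε) = 1.20 kΩ × 0.0150/0.9850 = 18.3 Ω.
(Any R1, R2 with R2/(R1+R2) = 0.199 and R1‖R2 ≤ 18.3 Ω will meet the spec.)

R_th ≤ 18.3 Ω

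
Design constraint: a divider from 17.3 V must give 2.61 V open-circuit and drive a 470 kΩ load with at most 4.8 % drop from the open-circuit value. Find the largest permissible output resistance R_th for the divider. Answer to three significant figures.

Loading drop = R_th/(R_th + R_L) ≤ 0.0480, so R_th ≤ R_L · ε/(1−ε) = 470 kΩ × 0.0480/0.9520 = 23.7 kΩ.
(Any R1, R2 with R2/(R1+R2) = 0.151 and R1‖R2 ≤ 23.7 kΩ will meet the spec.)

R_th ≤ 23.7 kΩ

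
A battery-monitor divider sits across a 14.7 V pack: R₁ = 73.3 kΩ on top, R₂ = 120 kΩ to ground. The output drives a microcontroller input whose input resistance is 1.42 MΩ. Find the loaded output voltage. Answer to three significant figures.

V_out ≈ 8.84 V

The load sits in parallel with R₂: R₂‖R_L = (120 × 1420) / (120 + 1420) = 110.6 kΩ.
V_out = 14.7 × 110.6 / (73.3 + 110.6) = 14.7 × 110.6/183.9 = 8.84 V.
(Unloaded it would have been 9.13 V.)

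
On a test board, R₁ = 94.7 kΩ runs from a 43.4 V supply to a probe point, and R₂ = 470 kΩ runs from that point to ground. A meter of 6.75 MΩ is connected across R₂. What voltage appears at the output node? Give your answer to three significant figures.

The load sits in parallel with R₂: R₂‖R_L = (470 × 6750) / (470 + 6750) = 439.4 kΩ.
V_out = 43.4 × 439.4 / (94.7 + 439.4) = 43.4 × 439.4/534.1 = 35.7 V.
(Unloaded it would have been 36.1 V.)

V_out ≈ 35.7 V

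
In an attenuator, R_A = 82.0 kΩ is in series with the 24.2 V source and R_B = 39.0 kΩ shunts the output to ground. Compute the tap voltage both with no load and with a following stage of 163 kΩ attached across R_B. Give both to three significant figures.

Open-circuit: V = 24.2 × 39.0/(82.0 + 39.0) = 7.80 V.
With the load, R_B becomes R_B‖R_L = 31.47 kΩ, so V = 24.2 × 31.47/113.5 = 6.71 V.

Unloaded: 7.80 V; loaded: 6.71 V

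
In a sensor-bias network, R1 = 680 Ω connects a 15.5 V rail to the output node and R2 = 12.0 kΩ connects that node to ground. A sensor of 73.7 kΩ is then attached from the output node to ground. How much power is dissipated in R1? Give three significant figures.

Total resistance from the source is R1 + (R2‖R_L) = 11000 Ω, so I = 15.5/11000 Ω = 1.409 mA.
P = I²·R1 = (1.409 mA)² × 680 Ω = 1.35 mW.

P ≈ 1.35 mW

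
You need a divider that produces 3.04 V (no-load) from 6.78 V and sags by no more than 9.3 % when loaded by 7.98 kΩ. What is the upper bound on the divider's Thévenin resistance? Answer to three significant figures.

Loading drop = R_th/(R_th + R_L) ≤ 0.0930, so R_th ≤ R_L · ε/(1−ε) = 7.98 kΩ × 0.0930/0.9070 = 818 Ω.

R_th ≤ 818 Ω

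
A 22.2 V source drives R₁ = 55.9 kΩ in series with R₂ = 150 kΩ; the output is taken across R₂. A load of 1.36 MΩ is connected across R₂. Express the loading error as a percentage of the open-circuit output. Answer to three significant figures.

2.91 %

The divider's output (Thévenin) resistance is R₁‖R₂ = 40.72 kΩ.
Fractional drop under load = R_th/(R_th + R_L) = 40.72 / (40.72 + 1360) = 0.02907.
So the output falls by 2.91 %.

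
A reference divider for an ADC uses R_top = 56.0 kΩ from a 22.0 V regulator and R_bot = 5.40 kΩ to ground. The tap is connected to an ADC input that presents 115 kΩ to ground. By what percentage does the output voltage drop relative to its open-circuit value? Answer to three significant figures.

4.11 %

The divider's output (Thévenin) resistance is R_top‖R_bot = 4.925 kΩ.
Fractional drop under load = R_th/(R_th + R_L) = 4.925 / (4.925 + 115) = 0.04107.
So the output falls by 4.11 %.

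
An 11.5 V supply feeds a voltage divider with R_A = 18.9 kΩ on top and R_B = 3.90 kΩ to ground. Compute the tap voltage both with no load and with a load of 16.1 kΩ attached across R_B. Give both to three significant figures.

Unloaded: 1.97 V; loaded: 1.64 V

Open-circuit: V = 11.5 × 3.90/(18.9 + 3.90) = 1.97 V.
With the load, R_B becomes R_B‖R_L = 3.140 kΩ, so V = 11.5 × 3.140/22.04 = 1.64 V.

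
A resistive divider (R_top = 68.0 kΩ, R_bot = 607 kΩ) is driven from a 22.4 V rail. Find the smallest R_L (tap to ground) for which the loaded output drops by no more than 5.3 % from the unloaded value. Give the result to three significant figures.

Output resistance R_th = R_top‖R_bot = (68.0 × 607)/675.0 = 61.15 kΩ.
The fractional drop is R_th/(R_th + R_L); requiring this ≤ 0.0530 gives R_L ≥ R_th(1/0.0530 − 1) = 61.15 × 17.87 = 1.09 MΩ.

R_L(min) ≈ 1.09 MΩ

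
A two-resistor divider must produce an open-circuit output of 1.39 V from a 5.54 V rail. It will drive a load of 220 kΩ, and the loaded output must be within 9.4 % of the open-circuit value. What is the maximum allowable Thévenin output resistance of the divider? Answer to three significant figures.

R_th ≤ 22.8 kΩ

Loading drop = R_th/(R_th + R_L) ≤ 0.0940, so R_th ≤ R_L · ε/(1−ε) = 220 kΩ × 0.0940/0.9060 = 22.8 kΩ.
(Any R1, R2 with R2/(R1+R2) = 0.251 and R1‖R2 ≤ 22.8 kΩ will meet the spec.)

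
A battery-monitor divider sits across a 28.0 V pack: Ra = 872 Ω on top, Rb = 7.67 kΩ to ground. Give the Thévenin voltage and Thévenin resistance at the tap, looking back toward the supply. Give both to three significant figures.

V_th = 25.1 V, R_th = 783 Ω

V_th is the open-circuit tap voltage: 28.0 × 7670/(872 + 7670) = 25.1 V.
With the supply zeroed, Ra and Rb appear in parallel from the tap: R_th = Ra‖Rb = (872 × 7670)/8542 = 783 Ω.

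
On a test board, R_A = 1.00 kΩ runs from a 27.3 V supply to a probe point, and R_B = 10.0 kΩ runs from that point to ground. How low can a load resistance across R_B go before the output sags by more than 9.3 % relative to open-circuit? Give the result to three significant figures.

Output resistance R_th = R_A‖R_B = (1000 × 10000)/11000 = 909.1 Ω.
The fractional drop is R_th/(R_th + R_L); requiring this ≤ 0.0930 gives R_L ≥ R_th(1/0.0930 − 1) = 909.1 × 9.753 = 8.87 kΩ.

R_L(min) ≈ 8.87 kΩ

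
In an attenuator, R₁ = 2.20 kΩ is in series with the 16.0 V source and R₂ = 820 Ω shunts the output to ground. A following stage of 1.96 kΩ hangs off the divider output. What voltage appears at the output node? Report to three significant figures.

V_out ≈ 3.33 V

The load sits in parallel with R₂: R₂‖R_L = (820 × 1960) / (820 + 1960) = 578.1 Ω.
V_out = 16.0 × 578.1 / (2200 + 578.1) = 16.0 × 578.1/2778 = 3.33 V.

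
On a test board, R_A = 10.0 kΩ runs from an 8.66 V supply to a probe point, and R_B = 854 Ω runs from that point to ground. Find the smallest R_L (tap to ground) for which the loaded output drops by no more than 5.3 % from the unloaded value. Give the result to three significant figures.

R_L(min) ≈ 14.1 kΩ

Output resistance R_th = R_A‖R_B = (10000 × 854)/10850 = 786.8 Ω.
The fractional drop is R_th/(R_th + R_L); requiring this ≤ 0.0530 gives R_L ≥ R_th(1/0.0530 − 1) = 786.8 × 17.87 = 14.1 kΩ.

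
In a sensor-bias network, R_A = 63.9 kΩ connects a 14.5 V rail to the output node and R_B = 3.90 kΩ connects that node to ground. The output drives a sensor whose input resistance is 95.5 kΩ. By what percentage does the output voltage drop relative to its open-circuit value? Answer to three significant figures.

The divider's output (Thévenin) resistance is R_A‖R_B = 3.676 kΩ.
Fractional drop under load = R_th/(R_th + R_L) = 3.676 / (3.676 + 95.5) = 0.03706.
So the output falls by 3.71 %.

3.71 %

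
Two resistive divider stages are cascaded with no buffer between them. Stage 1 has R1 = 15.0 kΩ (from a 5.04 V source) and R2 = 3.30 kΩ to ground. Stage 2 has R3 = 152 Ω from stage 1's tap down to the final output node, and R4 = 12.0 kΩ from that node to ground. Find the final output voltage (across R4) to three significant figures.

Stage 2 presents R3+R4 = 12150 Ω as a load on stage 1's tap.
Stage 1's lower leg becomes R2‖(R3+R4) = 2595 Ω, so V_mid = 5.04 × 2595/17600 = 0.7434 V.
Stage 2 is itself unloaded: V_out = V_mid × R4/(R3+R4) = 0.7434 × 12000/12150 = 0.734 V.

V_out ≈ 0.734 V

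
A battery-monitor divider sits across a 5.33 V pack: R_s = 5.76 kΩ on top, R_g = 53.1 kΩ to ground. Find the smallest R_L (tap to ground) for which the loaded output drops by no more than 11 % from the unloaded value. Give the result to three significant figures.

Output resistance R_th = R_s‖R_g = (5.76 × 53.1)/58.86 = 5.196 kΩ.
The fractional drop is R_th/(R_th + R_L); requiring this ≤ 0.110 gives R_L ≥ R_th(1/0.110 − 1) = 5.196 × 8.091 = 42.0 kΩ.

R_L(min) ≈ 42.0 kΩ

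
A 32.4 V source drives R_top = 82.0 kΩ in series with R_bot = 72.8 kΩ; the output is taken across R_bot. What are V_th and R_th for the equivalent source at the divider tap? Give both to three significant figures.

V_th is the open-circuit tap voltage: 32.4 × 72.8/(82.0 + 72.8) = 15.2 V.
With the supply zeroed, R_top and R_bot appear in parallel from the tap: R_th = R_top‖R_bot = (82.0 × 72.8)/154.8 = 38.6 kΩ.

V_th = 15.2 V, R_th = 38.6 kΩ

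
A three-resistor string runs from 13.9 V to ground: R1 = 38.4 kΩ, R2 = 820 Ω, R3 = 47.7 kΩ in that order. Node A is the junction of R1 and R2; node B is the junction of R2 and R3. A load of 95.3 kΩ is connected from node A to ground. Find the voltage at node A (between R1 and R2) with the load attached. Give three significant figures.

V ≈ 6.33 V

Below node A the series string R2+R3 = 48520 Ω sits in parallel with the 95300 Ω load: 32150 Ω.
V_A = 13.9 × 32150/(38400 + 32150) = 6.33 V.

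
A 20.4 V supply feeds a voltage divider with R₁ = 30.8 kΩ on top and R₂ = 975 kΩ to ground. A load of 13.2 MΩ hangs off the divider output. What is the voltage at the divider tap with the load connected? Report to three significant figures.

The load sits in parallel with R₂: R₂‖R_L = (975 × 13200) / (975 + 13200) = 907.9 kΩ.
V_out = 20.4 × 907.9 / (30.8 + 907.9) = 20.4 × 907.9/938.7 = 19.7 V.
(Unloaded it would have been 19.8 V.)

V_out ≈ 19.7 V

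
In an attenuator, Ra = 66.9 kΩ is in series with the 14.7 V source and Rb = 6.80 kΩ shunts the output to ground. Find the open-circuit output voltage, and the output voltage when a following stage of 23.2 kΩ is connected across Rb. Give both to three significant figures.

Open-circuit: V = 14.7 × 6.80/(66.9 + 6.80) = 1.36 V.
With the load, Rb becomes Rb‖R_L = 5.259 kΩ, so V = 14.7 × 5.259/72.16 = 1.07 V.

Unloaded: 1.36 V; loaded: 1.07 V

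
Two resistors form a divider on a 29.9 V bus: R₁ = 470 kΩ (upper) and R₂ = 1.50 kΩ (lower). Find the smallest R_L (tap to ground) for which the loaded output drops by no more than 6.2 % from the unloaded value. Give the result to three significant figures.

R_L(min) ≈ 22.6 kΩ

Output resistance R_th = R₁‖R₂ = (470 × 1.50)/471.5 = 1.495 kΩ.
The fractional drop is R_th/(R_th + R_L); requiring this ≤ 0.0620 gives R_L ≥ R_th(1/0.0620 − 1) = 1.495 × 15.13 = 22.6 kΩ.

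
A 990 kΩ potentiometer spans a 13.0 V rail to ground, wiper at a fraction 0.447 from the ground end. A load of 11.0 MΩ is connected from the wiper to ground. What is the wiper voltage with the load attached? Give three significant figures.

The wiper splits the pot into (1−α)R = 547.5 kΩ above and αR = 442.5 kΩ below.
Lower section ‖ load = 425.4 kΩ.
V_wiper = 13.0 × 425.4/(547.5 + 425.4) = 5.68 V.

V ≈ 5.68 V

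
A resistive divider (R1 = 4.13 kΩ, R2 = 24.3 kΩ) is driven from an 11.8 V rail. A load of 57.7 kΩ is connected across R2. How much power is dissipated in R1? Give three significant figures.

Total resistance from the source is R1 + (R2‖R_L) = 21.23 kΩ, so I = 11.8/21.23 kΩ = 0.5558 mA.
P = I²·R1 = (0.5558 mA)² × 4.13 kΩ = 1.28 mW.

P ≈ 1.28 mW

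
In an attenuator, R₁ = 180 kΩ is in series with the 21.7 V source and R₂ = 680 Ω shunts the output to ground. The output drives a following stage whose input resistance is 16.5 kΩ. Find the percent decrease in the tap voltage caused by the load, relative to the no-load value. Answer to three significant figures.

3.94 %

The divider's output (Thévenin) resistance is R₁‖R₂ = 677.4 Ω.
Fractional drop under load = R_th/(R_th + R_L) = 677.4 / (677.4 + 16500) = 0.03944.
So the output falls by 3.94 %.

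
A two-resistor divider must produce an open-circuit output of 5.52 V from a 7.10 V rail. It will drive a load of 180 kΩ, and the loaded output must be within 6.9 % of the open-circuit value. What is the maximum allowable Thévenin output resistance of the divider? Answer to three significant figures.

R_th ≤ 13.3 kΩ

Loading drop = R_th/(R_th + R_L) ≤ 0.0690, so R_th ≤ R_L · ε/(1−ε) = 180 kΩ × 0.0690/0.9310 = 13.3 kΩ.
(Any R1, R2 with R2/(R1+R2) = 0.777 and R1‖R2 ≤ 13.3 kΩ will meet the spec.)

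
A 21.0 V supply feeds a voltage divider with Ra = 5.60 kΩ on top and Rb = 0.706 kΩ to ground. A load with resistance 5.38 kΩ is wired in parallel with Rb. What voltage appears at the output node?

The load sits in parallel with Rb: Rb‖R_L = (706 × 5380) / (706 + 5380) = 624.1 Ω.
V_out = 21.0 × 624.1 / (5600 + 624.1) = 21.0 × 624.1/6224 = 2.11 V.
(Unloaded it would have been 2.35 V.)

V_out ≈ 2.11 V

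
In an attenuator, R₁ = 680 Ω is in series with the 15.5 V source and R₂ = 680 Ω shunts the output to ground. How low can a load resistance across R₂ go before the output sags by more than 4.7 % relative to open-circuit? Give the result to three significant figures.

Output resistance R_th = R₁‖R₂ = (680 × 680)/1360 = 340.0 Ω.
The fractional drop is R_th/(R_th + R_L); requiring this ≤ 0.0470 gives R_L ≥ R_th(1/0.0470 − 1) = 340.0 × 20.28 = 6.89 kΩ.

R_L(min) ≈ 6.89 kΩ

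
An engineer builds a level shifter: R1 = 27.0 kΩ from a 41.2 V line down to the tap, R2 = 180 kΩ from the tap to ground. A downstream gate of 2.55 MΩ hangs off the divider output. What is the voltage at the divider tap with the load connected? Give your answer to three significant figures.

V_out ≈ 35.5 V

The load sits in parallel with R2: R2‖R_L = (180 × 2550) / (180 + 2550) = 168.1 kΩ.
V_out = 41.2 × 168.1 / (27.0 + 168.1) = 41.2 × 168.1/195.1 = 35.5 V.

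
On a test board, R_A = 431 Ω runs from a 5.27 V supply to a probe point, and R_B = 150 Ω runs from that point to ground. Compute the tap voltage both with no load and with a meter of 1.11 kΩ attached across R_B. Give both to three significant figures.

Open-circuit: V = 5.27 × 150/(431 + 150) = 1.36 V.
With the load, R_B becomes R_B‖R_L = 132.1 Ω, so V = 5.27 × 132.1/563.1 = 1.24 V.

Unloaded: 1.36 V; loaded: 1.24 V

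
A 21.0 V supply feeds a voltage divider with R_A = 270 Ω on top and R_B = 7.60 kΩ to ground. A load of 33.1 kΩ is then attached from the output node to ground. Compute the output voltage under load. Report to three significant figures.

V_out ≈ 20.1 V

The load sits in parallel with R_B: R_B‖R_L = (7600 × 33100) / (7600 + 33100) = 6181 Ω.
V_out = 21.0 × 6181 / (270 + 6181) = 21.0 × 6181/6451 = 20.1 V.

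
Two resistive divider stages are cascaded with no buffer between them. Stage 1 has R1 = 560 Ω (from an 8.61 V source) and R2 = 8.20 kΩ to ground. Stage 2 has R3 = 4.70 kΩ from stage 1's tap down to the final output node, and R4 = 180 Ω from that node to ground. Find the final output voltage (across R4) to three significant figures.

Stage 2 presents R3+R4 = 4880 Ω as a load on stage 1's tap.
Stage 1's lower leg becomes R2‖(R3+R4) = 3059 Ω, so V_mid = 8.61 × 3059/3619 = 7.278 V.
Stage 2 is itself unloaded: V_out = V_mid × R4/(R3+R4) = 7.278 × 180/4880 = 0.268 V.

V_out ≈ 0.268 V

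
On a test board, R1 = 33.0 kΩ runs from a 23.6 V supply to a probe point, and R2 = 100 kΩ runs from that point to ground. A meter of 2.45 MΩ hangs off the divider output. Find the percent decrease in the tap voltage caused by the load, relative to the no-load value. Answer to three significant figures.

1.00 %

The divider's output (Thévenin) resistance is R1‖R2 = 24.81 kΩ.
Fractional drop under load = R_th/(R_th + R_L) = 24.81 / (24.81 + 2450) = 0.01003.
So the output falls by 1.00 %.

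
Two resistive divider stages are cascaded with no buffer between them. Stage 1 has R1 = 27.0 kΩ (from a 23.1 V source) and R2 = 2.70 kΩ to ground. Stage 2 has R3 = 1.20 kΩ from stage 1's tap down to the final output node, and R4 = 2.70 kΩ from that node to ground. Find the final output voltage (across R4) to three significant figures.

Stage 2 presents R3+R4 = 3.900 kΩ as a load on stage 1's tap.
Stage 1's lower leg becomes R2‖(R3+R4) = 1.595 kΩ, so V_mid = 23.1 × 1.595/28.60 = 1.289 V.
Stage 2 is itself unloaded: V_out = V_mid × R4/(R3+R4) = 1.289 × 2.70/3.900 = 0.892 V.

V_out ≈ 0.892 V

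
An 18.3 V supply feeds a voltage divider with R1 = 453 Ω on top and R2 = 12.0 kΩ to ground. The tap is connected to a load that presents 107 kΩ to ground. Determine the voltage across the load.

The load sits in parallel with R2: R2‖R_L = (12000 × 107000) / (12000 + 107000) = 10790 Ω.
V_out = 18.3 × 10790 / (453 + 10790) = 18.3 × 10790/11240 = 17.6 V.

V_out ≈ 17.6 V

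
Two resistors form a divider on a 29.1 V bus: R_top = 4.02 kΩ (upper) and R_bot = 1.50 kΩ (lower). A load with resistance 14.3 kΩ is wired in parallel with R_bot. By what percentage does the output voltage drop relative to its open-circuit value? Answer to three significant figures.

7.10 %

The divider's output (Thévenin) resistance is R_top‖R_bot = 1.092 kΩ.
Fractional drop under load = R_th/(R_th + R_L) = 1.092 / (1.092 + 14.3) = 0.07097.
So the output falls by 7.10 %.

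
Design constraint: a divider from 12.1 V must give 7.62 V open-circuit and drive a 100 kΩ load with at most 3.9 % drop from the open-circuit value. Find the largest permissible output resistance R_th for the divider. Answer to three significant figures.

Loading drop = R_th/(R_th + R_L) ≤ 0.0390, so R_th ≤ R_L · ε/(1−ε) = 100 kΩ × 0.0390/0.9610 = 4.06 kΩ.

R_th ≤ 4.06 kΩ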